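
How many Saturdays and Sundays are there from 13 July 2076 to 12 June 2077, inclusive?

95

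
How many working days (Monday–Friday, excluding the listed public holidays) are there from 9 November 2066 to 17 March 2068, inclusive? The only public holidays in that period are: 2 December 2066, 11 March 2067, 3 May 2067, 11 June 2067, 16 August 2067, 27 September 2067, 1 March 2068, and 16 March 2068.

347

9 November 2066 is a Tuesday.
The range spans 495 days (inclusive of both endpoints).
495 = 7 × 70 + 5, so there are 70 full weeks plus 5 extra days.
Each full week contributes 5 weekdays (Mon–Fri): 70 × 5 = 350.
The 5 extra days are Tuesday, Wednesday, Thursday, Friday, Saturday — 4 of them qualify.
Total: 350 + 4 = 354.
Holidays: 2 December 2066 (Thu); 11 March 2067 (Fri); 3 May 2067 (Tue); 11 June 2067 (Sat); 16 August 2067 (Tue); 27 September 2067 (Tue); 1 March 2068 (Thu); 16 March 2068 (Fri).
7 of the 8 holidays fall on weekdays; the rest are weekends and were already excluded.
Business days: 354 − 7 = 347.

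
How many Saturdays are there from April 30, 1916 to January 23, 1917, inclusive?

April 30, 1916 is a Sunday.
The range spans 269 days (inclusive of both endpoints).
269 = 7 × 38 + 3, so there are 38 full weeks plus 3 extra days.
Each full week contributes one Saturday: 38 so far.
The 3 extra days are Sunday, Monday, Tuesday — none qualify.
Total: 38 + 0 = 38.

38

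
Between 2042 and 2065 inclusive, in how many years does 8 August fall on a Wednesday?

3

Day of week of August 8 in each year:
2042: Fri, 2043: Sat, 2044: Mon, 2045: Tue, 2046: Wed ✓, 2047: Thu, 2048: Sat, 2049: Sun, 2050: Mon, 2051: Tue, 2052: Thu, 2053: Fri, 2054: Sat, 2055: Sun, 2056: Tue, 2057: Wed ✓, 2058: Thu, 2059: Fri, 2060: Sun, 2061: Mon, 2062: Tue, 2063: Wed ✓, 2064: Fri, 2065: Sat
Wednesdays: 2046, 2057, 2063.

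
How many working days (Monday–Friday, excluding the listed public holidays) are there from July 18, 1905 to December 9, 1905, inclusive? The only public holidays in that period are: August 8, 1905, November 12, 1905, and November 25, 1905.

July 18, 1905 is a Tuesday.
That's 145 days from start to end, counting both.
145 = 7 × 20 + 5, so there are 20 full weeks plus 5 extra days.
Each full week contributes 5 weekdays (Mon–Fri): 20 × 5 = 100.
The 5 extra days are Tuesday, Wednesday, Thursday, Friday, Saturday — 4 of them qualify.
Total: 100 + 4 = 104.
Holidays: August 8, 1905 (Tue); November 12, 1905 (Sun); November 25, 1905 (Sat).
1 of the 3 holidays fall on weekdays; the rest are weekends and were already excluded.
Business days: 104 − 1 = 103.

103 working days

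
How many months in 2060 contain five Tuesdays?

4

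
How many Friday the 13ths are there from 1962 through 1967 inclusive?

Friday-the-13ths by year:
1962: Apr, Jul
1963: Sep, Dec
1964: Mar, Nov
1965: Aug
1966: May
1967: Jan, Oct

10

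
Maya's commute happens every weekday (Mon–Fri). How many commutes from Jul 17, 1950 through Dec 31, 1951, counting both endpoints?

381 weekdays

Jul 17, 1950 is a Monday.
That's 533 days from start to end, counting both.
533 = 7 × 76 + 1, so there are 76 full weeks plus 1 extra day.
Each full week contributes 5 weekdays (Mon–Fri): 76 × 5 = 380.
The 1 extra day is Monday — 1 of them qualifies.
Total: 380 + 1 = 381.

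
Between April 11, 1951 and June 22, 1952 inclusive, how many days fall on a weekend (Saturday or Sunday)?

April 11, 1951 is a Wednesday.
That's 439 days from start to end, counting both.
439 = 7 × 62 + 5, so there are 62 full weeks plus 5 extra days.
Each full week contributes 2 weekend days (Sat, Sun): 62 × 2 = 124.
The 5 extra days are Wednesday, Thursday, Friday, Saturday, Sunday — 2 of them qualify.
Total: 124 + 2 = 126.

126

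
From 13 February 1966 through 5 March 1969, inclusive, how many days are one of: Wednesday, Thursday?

13 February 1966 is a Sunday.
The range spans 1117 days (inclusive of both endpoints).
1117 = 7 × 159 + 4, so there are 159 full weeks plus 4 extra days.
Each full week contributes 2 days from the set (Wed, Thu): 159 × 2 = 318.
The 4 extra days are Sun, Mon, Tue, Wed — 1 of them qualifies.
Total: 318 + 1 = 319.

319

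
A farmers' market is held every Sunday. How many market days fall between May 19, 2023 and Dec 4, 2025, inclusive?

133 Sundays

May 19, 2023 is a Friday.
The range spans 931 days (inclusive of both endpoints).
931 = 7 × 133, so the span is exactly 133 full weeks.
Each full week contributes one Sunday: 133 so far.
Total: 133.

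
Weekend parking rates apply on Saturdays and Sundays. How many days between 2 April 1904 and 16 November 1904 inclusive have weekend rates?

2 April 1904 is a Saturday.
From 2 April 1904 to 16 November 1904 is 229 days inclusive.
229 = 7 × 32 + 5, so there are 32 full weeks plus 5 extra days.
Each full week contributes 2 weekend days (Sat, Sun): 32 × 2 = 64.
The 5 extra days are Sat, Sun, Mon, Tue, Wed — 2 of them qualify.
Total: 64 + 2 = 66.

66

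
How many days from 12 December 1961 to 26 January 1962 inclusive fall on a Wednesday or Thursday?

12 December 1961 is a Tuesday.
The range spans 46 days (inclusive of both endpoints).
46 = 7 × 6 + 4, so there are 6 full weeks plus 4 extra days.
Each full week contributes 2 days from the set (Wed, Thu): 6 × 2 = 12.
The 4 extra days are Tuesday, Wednesday, Thursday, Friday — 2 of them qualify.
Total: 12 + 2 = 14.

14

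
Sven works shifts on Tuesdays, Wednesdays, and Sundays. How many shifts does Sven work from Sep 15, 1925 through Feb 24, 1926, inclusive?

Sep 15, 1925 is a Tuesday.
The range spans 163 days (inclusive of both endpoints).
163 = 7 × 23 + 2, so there are 23 full weeks plus 2 extra days.
Each full week contributes 3 days from the set (Tue, Wed, Sun): 23 × 3 = 69.
The 2 extra days are Tue, Wed — 2 of them qualify.
Total: 69 + 2 = 71.

71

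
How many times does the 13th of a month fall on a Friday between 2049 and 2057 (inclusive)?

14

Friday-the-13ths by year:
2049: Aug
2050: May
2051: Jan, Oct
2052: Sep, Dec
2053: Jun
2054: Feb, Mar, Nov
2055: Aug
2056: Oct
2057: Apr, Jul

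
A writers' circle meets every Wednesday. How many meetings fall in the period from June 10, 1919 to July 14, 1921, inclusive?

June 10, 1919 is a Tuesday.
That's 766 days from start to end, counting both.
766 = 7 × 109 + 3, so there are 109 full weeks plus 3 extra days.
Each full week contributes one Wednesday: 109 so far.
The 3 extra days are Tuesday, Wednesday, Thursday — 1 of them qualifies.
Total: 109 + 1 = 110.

110 Wednesdays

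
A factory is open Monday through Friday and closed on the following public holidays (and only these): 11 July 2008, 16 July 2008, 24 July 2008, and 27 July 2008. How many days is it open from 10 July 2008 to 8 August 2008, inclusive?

10 July 2008 is a Thursday.
From 10 July 2008 to 8 August 2008 is 30 days inclusive.
30 = 7 × 4 + 2, so there are 4 full weeks plus 2 extra days.
Each full week contributes 5 weekdays (Mon–Fri): 4 × 5 = 20.
The 2 extra days are Thu, Fri — 2 of them qualify.
Total: 20 + 2 = 22.
Holidays: 11 July 2008 (Fri); 16 July 2008 (Wed); 24 July 2008 (Thu); 27 July 2008 (Sun).
3 of the 4 holidays fall on weekdays; the rest are weekends and were already excluded.
Business days: 22 − 3 = 19.

19 working days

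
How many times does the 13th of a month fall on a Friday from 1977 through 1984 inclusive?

14

Friday-the-13ths by year:
1977: May
1978: Jan, Oct
1979: Apr, Jul
1980: Jun
1981: Feb, Mar, Nov
1982: Aug
1983: May
1984: Jan, Apr, Jul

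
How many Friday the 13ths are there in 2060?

2

The 13th falls on a Friday when the month's 13th has weekday Fri.
Jan 13 is Tue; Feb 13 is Fri ✓; Mar 13 is Sat; Apr 13 is Tue; May 13 is Thu; Jun 13 is Sun; Jul 13 is Tue; Aug 13 is Fri ✓; Sep 13 is Mon; Oct 13 is Wed; Nov 13 is Sat; Dec 13 is Mon.
Friday the 13ths: Feb, Aug.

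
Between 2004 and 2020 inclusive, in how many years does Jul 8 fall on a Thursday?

Day of week of July 8 in each year:
2004: Thu ✓, 2005: Fri, 2006: Sat, 2007: Sun, 2008: Tue, 2009: Wed, 2010: Thu ✓, 2011: Fri, 2012: Sun, 2013: Mon, 2014: Tue, 2015: Wed, 2016: Fri, 2017: Sat, 2018: Sun, 2019: Mon, 2020: Wed
Thursdays: 2004, 2010.

2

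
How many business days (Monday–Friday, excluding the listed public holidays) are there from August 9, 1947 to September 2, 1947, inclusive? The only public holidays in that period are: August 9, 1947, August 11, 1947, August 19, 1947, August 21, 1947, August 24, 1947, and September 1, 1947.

13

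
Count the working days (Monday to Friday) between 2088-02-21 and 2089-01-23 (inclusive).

2088-02-21 is a Saturday.
The range spans 338 days (inclusive of both endpoints).
338 = 7 × 48 + 2, so there are 48 full weeks plus 2 extra days.
Each full week contributes 5 weekdays (Mon–Fri): 48 × 5 = 240.
The 2 extra days are Sat, Sun — none qualify.
Total: 240 + 0 = 240.

240 weekdays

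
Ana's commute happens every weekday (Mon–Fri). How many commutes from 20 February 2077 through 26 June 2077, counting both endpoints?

20 February 2077 is a Saturday.
From 20 February 2077 to 26 June 2077 is 127 days inclusive.
127 = 7 × 18 + 1, so there are 18 full weeks plus 1 extra day.
Each full week contributes 5 weekdays (Mon–Fri): 18 × 5 = 90.
The 1 extra day is Sat — none qualify.
Total: 90 + 0 = 90.

90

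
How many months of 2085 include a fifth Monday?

A month has five Mondays exactly when Monday falls within its first (length − 28) days.
Jan: 31 days, starts Mon → 5 of Mon, Tue, Wed ✓
Feb: 28 days, starts Thu → 5 of (none)
Mar: 31 days, starts Thu → 5 of Thu, Fri, Sat
Apr: 30 days, starts Sun → 5 of Sun, Mon ✓
May: 31 days, starts Tue → 5 of Tue, Wed, Thu
Jun: 30 days, starts Fri → 5 of Fri, Sat
Jul: 31 days, starts Sun → 5 of Sun, Mon, Tue ✓
Aug: 31 days, starts Wed → 5 of Wed, Thu, Fri
Sep: 30 days, starts Sat → 5 of Sat, Sun
Oct: 31 days, starts Mon → 5 of Mon, Tue, Wed ✓
Nov: 30 days, starts Thu → 5 of Thu, Fri
Dec: 31 days, starts Sat → 5 of Sat, Sun, Mon ✓
Months with five Mondays: Jan, Apr, Jul, Oct, Dec.

5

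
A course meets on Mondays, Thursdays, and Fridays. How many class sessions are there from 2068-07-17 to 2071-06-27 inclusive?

2068-07-17 is a Tuesday.
The range spans 1076 days (inclusive of both endpoints).
1076 = 7 × 153 + 5, so there are 153 full weeks plus 5 extra days.
Each full week contributes 3 days from the set (Mon, Thu, Fri): 153 × 3 = 459.
The 5 extra days are Tue, Wed, Thu, Fri, Sat — 2 of them qualify.
Total: 459 + 2 = 461.

461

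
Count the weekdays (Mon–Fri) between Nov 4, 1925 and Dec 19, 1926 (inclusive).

293

Nov 4, 1925 is a Wednesday.
That's 411 days from start to end, counting both.
411 = 7 × 58 + 5, so there are 58 full weeks plus 5 extra days.
Each full week contributes 5 weekdays (Mon–Fri): 58 × 5 = 290.
The 5 extra days are Wed, Thu, Fri, Sat, Sun — 3 of them qualify.
Total: 290 + 3 = 293.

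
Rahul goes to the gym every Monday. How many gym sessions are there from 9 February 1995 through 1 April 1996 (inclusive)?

60 Mondays

9 February 1995 is a Thursday.
That's 418 days from start to end, counting both.
418 = 7 × 59 + 5, so there are 59 full weeks plus 5 extra days.
Each full week contributes one Monday: 59 so far.
The 5 extra days are Thu, Fri, Sat, Sun, Mon — 1 of them qualifies.
Total: 59 + 1 = 60.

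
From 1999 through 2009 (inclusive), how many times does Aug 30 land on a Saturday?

2

Day of week of August 30 in each year:
1999: Mon, 2000: Wed, 2001: Thu, 2002: Fri, 2003: Sat ✓, 2004: Mon, 2005: Tue, 2006: Wed, 2007: Thu, 2008: Sat ✓, 2009: Sun
Saturdays: 2003, 2008.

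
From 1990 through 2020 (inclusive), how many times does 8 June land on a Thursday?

Day of week of June 8 in each year:
1990: Fri, 1991: Sat, 1992: Mon, 1993: Tue, 1994: Wed, 1995: Thu ✓, 1996: Sat, 1997: Sun, 1998: Mon, 1999: Tue, 2000: Thu ✓, 2001: Fri, 2002: Sat, 2003: Sun, 2004: Tue, 2005: Wed, 2006: Thu ✓, 2007: Fri, 2008: Sun, 2009: Mon, 2010: Tue, 2011: Wed, 2012: Fri, 2013: Sat, 2014: Sun, 2015: Mon, 2016: Wed, 2017: Thu ✓, 2018: Fri, 2019: Sat, 2020: Mon
Thursdays: 1995, 2000, 2006, 2017.

4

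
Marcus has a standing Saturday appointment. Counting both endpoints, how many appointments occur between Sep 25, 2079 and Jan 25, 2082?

Sep 25, 2079 is a Monday.
That's 854 days from start to end, counting both.
854 = 7 × 122, so the span is exactly 122 full weeks.
Each full week contributes one Saturday: 122 so far.

122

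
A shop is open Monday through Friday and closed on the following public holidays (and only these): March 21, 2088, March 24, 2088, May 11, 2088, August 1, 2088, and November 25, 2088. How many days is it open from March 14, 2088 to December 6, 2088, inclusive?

188

March 14, 2088 is a Sunday.
The range spans 268 days (inclusive of both endpoints).
268 = 7 × 38 + 2, so there are 38 full weeks plus 2 extra days.
Each full week contributes 5 weekdays (Mon–Fri): 38 × 5 = 190.
The 2 extra days are Sunday, Monday — 1 of them qualifies.
Total: 190 + 1 = 191.
Holidays: March 21, 2088 (Sun); March 24, 2088 (Wed); May 11, 2088 (Tue); August 1, 2088 (Sun); November 25, 2088 (Thu).
3 of the 5 holidays fall on weekdays; the rest are weekends and were already excluded.
Business days: 191 − 3 = 188.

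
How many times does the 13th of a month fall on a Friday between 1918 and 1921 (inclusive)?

6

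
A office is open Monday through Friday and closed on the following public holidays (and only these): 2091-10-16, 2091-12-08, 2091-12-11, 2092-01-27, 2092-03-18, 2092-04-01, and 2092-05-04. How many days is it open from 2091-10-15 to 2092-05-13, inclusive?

148

2091-10-15 is a Monday.
From 2091-10-15 to 2092-05-13 is 212 days inclusive.
212 = 7 × 30 + 2, so there are 30 full weeks plus 2 extra days.
Each full week contributes 5 weekdays (Mon–Fri): 30 × 5 = 150.
The 2 extra days are Mon, Tue — 2 of them qualify.
Total: 150 + 2 = 152.
Holidays: 2091-10-16 (Tue); 2091-12-08 (Sat); 2091-12-11 (Tue); 2092-01-27 (Sun); 2092-03-18 (Tue); 2092-04-01 (Tue); 2092-05-04 (Sun).
4 of the 7 holidays fall on weekdays; the rest are weekends and were already excluded.
Business days: 152 − 4 = 148.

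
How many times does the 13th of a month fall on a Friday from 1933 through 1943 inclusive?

Friday-the-13ths by year:
1933: Jan, Oct
1934: Apr, Jul
1935: Sep, Dec
1936: Mar, Nov
1937: Aug
1938: May
1939: Jan, Oct
1940: Sep, Dec
1941: Jun
1942: Feb, Mar, Nov
1943: Aug

19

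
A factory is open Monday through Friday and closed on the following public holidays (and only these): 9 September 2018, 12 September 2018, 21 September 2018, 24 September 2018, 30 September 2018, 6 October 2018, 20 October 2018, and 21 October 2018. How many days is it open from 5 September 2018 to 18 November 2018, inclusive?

5 September 2018 is a Wednesday.
That's 75 days from start to end, counting both.
75 = 7 × 10 + 5, so there are 10 full weeks plus 5 extra days.
Each full week contributes 5 weekdays (Mon–Fri): 10 × 5 = 50.
The 5 extra days are Wednesday, Thursday, Friday, Saturday, Sunday — 3 of them qualify.
Total: 50 + 3 = 53.
Holidays: 9 September 2018 (Sun); 12 September 2018 (Wed); 21 September 2018 (Fri); 24 September 2018 (Mon); 30 September 2018 (Sun); 6 October 2018 (Sat); 20 October 2018 (Sat); 21 October 2018 (Sun).
3 of the 8 holidays fall on weekdays; the rest are weekends and were already excluded.
Business days: 53 − 3 = 50.

50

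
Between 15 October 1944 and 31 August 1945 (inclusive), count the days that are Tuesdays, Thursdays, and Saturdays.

15 October 1944 is a Sunday.
The range spans 321 days (inclusive of both endpoints).
321 = 7 × 45 + 6, so there are 45 full weeks plus 6 extra days.
Each full week contributes 3 days from the set (Tue, Thu, Sat): 45 × 3 = 135.
The 6 extra days are Sunday, Monday, Tuesday, Wednesday, Thursday, Friday — 2 of them qualify.
Total: 135 + 2 = 137.

137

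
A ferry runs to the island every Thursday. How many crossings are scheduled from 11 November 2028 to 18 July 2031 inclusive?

11 November 2028 is a Saturday.
The range spans 980 days (inclusive of both endpoints).
980 = 7 × 140, so the span is exactly 140 full weeks.
Each full week contributes one Thursday: 140 so far.
Total: 140.

140 Thursdays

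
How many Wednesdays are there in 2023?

January 1, 2023 is a Sunday.
From January 1, 2023 to December 31, 2023 is 365 days inclusive.
365 = 7 × 52 + 1, so there are 52 full weeks plus 1 extra day.
Each full week contributes one Wednesday: 52 so far.
The 1 extra day is Sunday — none qualify.
Total: 52 + 0 = 52.

52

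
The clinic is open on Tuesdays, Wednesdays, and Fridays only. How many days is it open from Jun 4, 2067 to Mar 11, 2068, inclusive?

Jun 4, 2067 is a Saturday.
That's 282 days from start to end, counting both.
282 = 7 × 40 + 2, so there are 40 full weeks plus 2 extra days.
Each full week contributes 3 days from the set (Tue, Wed, Fri): 40 × 3 = 120.
The 2 extra days are Saturday, Sunday — none qualify.
Total: 120 + 0 = 120.

120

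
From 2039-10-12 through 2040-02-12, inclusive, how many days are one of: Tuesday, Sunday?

2039-10-12 is a Wednesday.
From 2039-10-12 to 2040-02-12 is 124 days inclusive.
124 = 7 × 17 + 5, so there are 17 full weeks plus 5 extra days.
Each full week contributes 2 days from the set (Tue, Sun): 17 × 2 = 34.
The 5 extra days are Wednesday, Thursday, Friday, Saturday, Sunday — 1 of them qualifies.
Total: 34 + 1 = 35.

35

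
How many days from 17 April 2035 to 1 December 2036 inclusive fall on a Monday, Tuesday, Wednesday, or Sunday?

17 April 2035 is a Tuesday.
The range spans 595 days (inclusive of both endpoints).
595 = 7 × 85, so the span is exactly 85 full weeks.
Each full week contributes 4 days from the set (Mon, Tue, Wed, Sun): 85 × 4 = 340.
Total: 340.

340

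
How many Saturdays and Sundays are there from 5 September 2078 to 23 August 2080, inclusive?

5 September 2078 is a Monday.
From 5 September 2078 to 23 August 2080 is 719 days inclusive.
719 = 7 × 102 + 5, so there are 102 full weeks plus 5 extra days.
Each full week contributes 2 weekend days (Sat, Sun): 102 × 2 = 204.
The 5 extra days are Mon, Tue, Wed, Thu, Fri — none qualify.
Total: 204 + 0 = 204.

204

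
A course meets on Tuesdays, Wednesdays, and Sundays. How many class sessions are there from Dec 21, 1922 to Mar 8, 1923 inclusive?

Dec 21, 1922 is a Thursday.
The range spans 78 days (inclusive of both endpoints).
78 = 7 × 11 + 1, so there are 11 full weeks plus 1 extra day.
Each full week contributes 3 days from the set (Tue, Wed, Sun): 11 × 3 = 33.
The 1 extra day is Thu — none qualify.
Total: 33 + 0 = 33.

33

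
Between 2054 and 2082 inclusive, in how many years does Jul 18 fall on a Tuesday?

4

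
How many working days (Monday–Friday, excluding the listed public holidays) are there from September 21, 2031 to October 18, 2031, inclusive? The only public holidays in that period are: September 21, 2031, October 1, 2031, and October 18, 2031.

19

September 21, 2031 is a Sunday.
From September 21, 2031 to October 18, 2031 is 28 days inclusive.
28 = 7 × 4, so the span is exactly 4 full weeks.
Each full week contributes 5 weekdays (Mon–Fri): 4 × 5 = 20.
Holidays: September 21, 2031 (Sun); October 1, 2031 (Wed); October 18, 2031 (Sat).
1 of the 3 holidays fall on weekdays; the rest are weekends and were already excluded.
Business days: 20 − 1 = 19.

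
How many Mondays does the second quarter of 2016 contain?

13

April 1, 2016 is a Friday.
From April 1, 2016 to June 30, 2016 is 91 days inclusive.
91 = 7 × 13, so the span is exactly 13 full weeks.
Each full week contributes one Monday: 13 so far.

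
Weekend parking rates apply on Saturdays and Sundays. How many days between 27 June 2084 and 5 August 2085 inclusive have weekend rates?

116

27 June 2084 is a Tuesday.
The range spans 405 days (inclusive of both endpoints).
405 = 7 × 57 + 6, so there are 57 full weeks plus 6 extra days.
Each full week contributes 2 weekend days (Sat, Sun): 57 × 2 = 114.
The 6 extra days are Tuesday, Wednesday, Thursday, Friday, Saturday, Sunday — 2 of them qualify.
Total: 114 + 2 = 116.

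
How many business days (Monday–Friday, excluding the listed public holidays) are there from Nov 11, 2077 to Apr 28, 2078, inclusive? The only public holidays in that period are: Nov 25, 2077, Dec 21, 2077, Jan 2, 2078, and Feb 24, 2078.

118 business days

Nov 11, 2077 is a Thursday.
From Nov 11, 2077 to Apr 28, 2078 is 169 days inclusive.
169 = 7 × 24 + 1, so there are 24 full weeks plus 1 extra day.
Each full week contributes 5 weekdays (Mon–Fri): 24 × 5 = 120.
The 1 extra day is Thursday — 1 of them qualifies.
Total: 120 + 1 = 121.
Holidays: Nov 25, 2077 (Thu); Dec 21, 2077 (Tue); Jan 2, 2078 (Sun); Feb 24, 2078 (Thu).
3 of the 4 holidays fall on weekdays; the rest are weekends and were already excluded.
Business days: 121 − 3 = 118.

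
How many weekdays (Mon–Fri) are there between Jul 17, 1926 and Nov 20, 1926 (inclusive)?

90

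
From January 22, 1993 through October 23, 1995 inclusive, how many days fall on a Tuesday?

143

January 22, 1993 is a Friday.
The range spans 1005 days (inclusive of both endpoints).
1005 = 7 × 143 + 4, so there are 143 full weeks plus 4 extra days.
Each full week contributes one Tuesday: 143 so far.
The 4 extra days are Friday, Saturday, Sunday, Monday — none qualify.
Total: 143 + 0 = 143.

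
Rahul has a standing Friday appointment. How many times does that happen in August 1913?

1 August 1913 is a Friday.
That's 31 days from start to end, counting both.
31 = 7 × 4 + 3, so there are 4 full weeks plus 3 extra days.
Each full week contributes one Friday: 4 so far.
The 3 extra days are Fri, Sat, Sun — 1 of them qualifies.
Total: 4 + 1 = 5.

5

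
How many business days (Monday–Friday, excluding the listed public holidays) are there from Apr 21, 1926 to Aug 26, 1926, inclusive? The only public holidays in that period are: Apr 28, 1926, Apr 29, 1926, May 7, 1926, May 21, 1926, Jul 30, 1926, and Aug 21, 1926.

Apr 21, 1926 is a Wednesday.
From Apr 21, 1926 to Aug 26, 1926 is 128 days inclusive.
128 = 7 × 18 + 2, so there are 18 full weeks plus 2 extra days.
Each full week contributes 5 weekdays (Mon–Fri): 18 × 5 = 90.
The 2 extra days are Wednesday, Thursday — 2 of them qualify.
Total: 90 + 2 = 92.
Holidays: Apr 28, 1926 (Wed); Apr 29, 1926 (Thu); May 7, 1926 (Fri); May 21, 1926 (Fri); Jul 30, 1926 (Fri); Aug 21, 1926 (Sat).
5 of the 6 holidays fall on weekdays; the rest are weekends and were already excluded.
Business days: 92 − 5 = 87.

87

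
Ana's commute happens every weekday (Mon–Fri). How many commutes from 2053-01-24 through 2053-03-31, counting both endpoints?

47 weekdays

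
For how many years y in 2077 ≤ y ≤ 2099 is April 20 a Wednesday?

Day of week of April 20 in each year:
2077: Tue, 2078: Wed ✓, 2079: Thu, 2080: Sat, 2081: Sun, 2082: Mon, 2083: Tue, 2084: Thu, 2085: Fri, 2086: Sat, 2087: Sun, 2088: Tue, 2089: Wed ✓, 2090: Thu, 2091: Fri, 2092: Sun, 2093: Mon, 2094: Tue, 2095: Wed ✓, 2096: Fri, 2097: Sat, 2098: Sun, 2099: Mon
Wednesdays: 2078, 2089, 2095.

3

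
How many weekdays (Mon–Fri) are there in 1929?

1 January 1929 is a Tuesday.
That's 365 days from start to end, counting both.
365 = 7 × 52 + 1, so there are 52 full weeks plus 1 extra day.
Each full week contributes 5 weekdays (Mon–Fri): 52 × 5 = 260.
The 1 extra day is Tuesday — 1 of them qualifies.
Total: 260 + 1 = 261.

261 weekdays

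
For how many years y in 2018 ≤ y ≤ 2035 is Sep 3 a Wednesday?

2

Day of week of September 3 in each year:
2018: Mon, 2019: Tue, 2020: Thu, 2021: Fri, 2022: Sat, 2023: Sun, 2024: Tue, 2025: Wed ✓, 2026: Thu, 2027: Fri, 2028: Sun, 2029: Mon, 2030: Tue, 2031: Wed ✓, 2032: Fri, 2033: Sat, 2034: Sun, 2035: Mon
Wednesdays: 2025, 2031.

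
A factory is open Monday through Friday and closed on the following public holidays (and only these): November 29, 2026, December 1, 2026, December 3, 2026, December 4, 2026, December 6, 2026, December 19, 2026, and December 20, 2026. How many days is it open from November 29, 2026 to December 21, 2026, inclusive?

13

November 29, 2026 is a Sunday.
From November 29, 2026 to December 21, 2026 is 23 days inclusive.
23 = 7 × 3 + 2, so there are 3 full weeks plus 2 extra days.
Each full week contributes 5 weekdays (Mon–Fri): 3 × 5 = 15.
The 2 extra days are Sunday, Monday — 1 of them qualifies.
Total: 15 + 1 = 16.
Holidays: November 29, 2026 (Sun); December 1, 2026 (Tue); December 3, 2026 (Thu); December 4, 2026 (Fri); December 6, 2026 (Sun); December 19, 2026 (Sat); December 20, 2026 (Sun).
3 of the 7 holidays fall on weekdays; the rest are weekends and were already excluded.
Business days: 16 − 3 = 13.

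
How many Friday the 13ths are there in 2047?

2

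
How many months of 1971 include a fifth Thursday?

A month has five Thursdays exactly when Thursday falls within its first (length − 28) days.
Jan: 31 days, starts Fri → 5 of Fri, Sat, Sun
Feb: 28 days, starts Mon → 5 of (none)
Mar: 31 days, starts Mon → 5 of Mon, Tue, Wed
Apr: 30 days, starts Thu → 5 of Thu, Fri ✓
May: 31 days, starts Sat → 5 of Sat, Sun, Mon
Jun: 30 days, starts Tue → 5 of Tue, Wed
Jul: 31 days, starts Thu → 5 of Thu, Fri, Sat ✓
Aug: 31 days, starts Sun → 5 of Sun, Mon, Tue
Sep: 30 days, starts Wed → 5 of Wed, Thu ✓
Oct: 31 days, starts Fri → 5 of Fri, Sat, Sun
Nov: 30 days, starts Mon → 5 of Mon, Tue
Dec: 31 days, starts Wed → 5 of Wed, Thu, Fri ✓
Months with five Thursdays: Apr, Jul, Sep, Dec.

4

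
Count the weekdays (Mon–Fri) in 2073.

260 weekdays

January 1, 2073 is a Sunday.
That's 365 days from start to end, counting both.
365 = 7 × 52 + 1, so there are 52 full weeks plus 1 extra day.
Each full week contributes 5 weekdays (Mon–Fri): 52 × 5 = 260.
The 1 extra day is Sun — none qualify.
Total: 260 + 0 = 260.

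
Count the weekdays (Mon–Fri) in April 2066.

22

2066-04-01 is a Thursday.
The range spans 30 days (inclusive of both endpoints).
30 = 7 × 4 + 2, so there are 4 full weeks plus 2 extra days.
Each full week contributes 5 weekdays (Mon–Fri): 4 × 5 = 20.
The 2 extra days are Thu, Fri — 2 of them qualify.
Total: 20 + 2 = 22.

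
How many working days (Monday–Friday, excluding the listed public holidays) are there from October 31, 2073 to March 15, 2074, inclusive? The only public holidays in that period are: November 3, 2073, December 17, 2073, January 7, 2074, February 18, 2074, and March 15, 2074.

October 31, 2073 is a Tuesday.
That's 136 days from start to end, counting both.
136 = 7 × 19 + 3, so there are 19 full weeks plus 3 extra days.
Each full week contributes 5 weekdays (Mon–Fri): 19 × 5 = 95.
The 3 extra days are Tuesday, Wednesday, Thursday — 3 of them qualify.
Total: 95 + 3 = 98.
Holidays: November 3, 2073 (Fri); December 17, 2073 (Sun); January 7, 2074 (Sun); February 18, 2074 (Sun); March 15, 2074 (Thu).
2 of the 5 holidays fall on weekdays; the rest are weekends and were already excluded.
Business days: 98 − 2 = 96.

96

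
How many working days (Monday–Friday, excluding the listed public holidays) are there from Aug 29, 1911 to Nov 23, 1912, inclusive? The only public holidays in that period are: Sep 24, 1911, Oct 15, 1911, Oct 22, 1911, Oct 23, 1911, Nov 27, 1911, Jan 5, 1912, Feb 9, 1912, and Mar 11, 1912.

319 working days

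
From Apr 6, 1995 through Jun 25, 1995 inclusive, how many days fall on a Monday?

Apr 6, 1995 is a Thursday.
That's 81 days from start to end, counting both.
81 = 7 × 11 + 4, so there are 11 full weeks plus 4 extra days.
Each full week contributes one Monday: 11 so far.
The 4 extra days are Thursday, Friday, Saturday, Sunday — none qualify.
Total: 11 + 0 = 11.

11 Mondays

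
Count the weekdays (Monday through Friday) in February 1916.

21

1 February 1916 is a Tuesday.
From 1 February 1916 to 29 February 1916 is 29 days inclusive.
29 = 7 × 4 + 1, so there are 4 full weeks plus 1 extra day.
Each full week contributes 5 weekdays (Mon–Fri): 4 × 5 = 20.
The 1 extra day is Tuesday — 1 of them qualifies.
Total: 20 + 1 = 21.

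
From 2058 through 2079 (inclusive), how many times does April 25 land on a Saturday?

3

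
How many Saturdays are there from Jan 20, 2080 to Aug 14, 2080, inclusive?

30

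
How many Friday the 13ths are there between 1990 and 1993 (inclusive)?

7

Friday-the-13ths by year:
1990: Apr, Jul
1991: Sep, Dec
1992: Mar, Nov
1993: Aug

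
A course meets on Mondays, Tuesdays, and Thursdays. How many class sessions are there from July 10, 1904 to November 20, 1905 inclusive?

July 10, 1904 is a Sunday.
From July 10, 1904 to November 20, 1905 is 499 days inclusive.
499 = 7 × 71 + 2, so there are 71 full weeks plus 2 extra days.
Each full week contributes 3 days from the set (Mon, Tue, Thu): 71 × 3 = 213.
The 2 extra days are Sun, Mon — 1 of them qualifies.
Total: 213 + 1 = 214.

214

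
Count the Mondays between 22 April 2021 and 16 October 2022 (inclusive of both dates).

22 April 2021 is a Thursday.
From 22 April 2021 to 16 October 2022 is 543 days inclusive.
543 = 7 × 77 + 4, so there are 77 full weeks plus 4 extra days.
Each full week contributes one Monday: 77 so far.
The 4 extra days are Thursday, Friday, Saturday, Sunday — none qualify.
Total: 77 + 0 = 77.

77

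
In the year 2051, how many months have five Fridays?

A month has five Fridays exactly when Friday falls within its first (length − 28) days.
Jan: 31 days, starts Sun → 5 of Sun, Mon, Tue
Feb: 28 days, starts Wed → 5 of (none)
Mar: 31 days, starts Wed → 5 of Wed, Thu, Fri ✓
Apr: 30 days, starts Sat → 5 of Sat, Sun
May: 31 days, starts Mon → 5 of Mon, Tue, Wed
Jun: 30 days, starts Thu → 5 of Thu, Fri ✓
Jul: 31 days, starts Sat → 5 of Sat, Sun, Mon
Aug: 31 days, starts Tue → 5 of Tue, Wed, Thu
Sep: 30 days, starts Fri → 5 of Fri, Sat ✓
Oct: 31 days, starts Sun → 5 of Sun, Mon, Tue
Nov: 30 days, starts Wed → 5 of Wed, Thu
Dec: 31 days, starts Fri → 5 of Fri, Sat, Sun ✓
Months with five Fridays: Mar, Jun, Sep, Dec.

4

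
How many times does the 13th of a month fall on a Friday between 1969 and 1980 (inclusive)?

19

Friday-the-13ths by year:
1969: Jun
1970: Feb, Mar, Nov
1971: Aug
1972: Oct
1973: Apr, Jul
1974: Sep, Dec
1975: Jun
1976: Feb, Aug
1977: May
1978: Jan, Oct
1979: Apr, Jul
1980: Jun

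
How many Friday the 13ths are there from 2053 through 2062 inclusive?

16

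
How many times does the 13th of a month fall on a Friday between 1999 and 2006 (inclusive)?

Friday-the-13ths by year:
1999: Aug
2000: Oct
2001: Apr, Jul
2002: Sep, Dec
2003: Jun
2004: Feb, Aug
2005: May
2006: Jan, Oct

12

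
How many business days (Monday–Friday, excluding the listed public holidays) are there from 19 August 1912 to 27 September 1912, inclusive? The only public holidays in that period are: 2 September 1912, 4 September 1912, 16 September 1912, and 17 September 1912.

19 August 1912 is a Monday.
That's 40 days from start to end, counting both.
40 = 7 × 5 + 5, so there are 5 full weeks plus 5 extra days.
Each full week contributes 5 weekdays (Mon–Fri): 5 × 5 = 25.
The 5 extra days are Monday, Tuesday, Wednesday, Thursday, Friday — 5 of them qualify.
Total: 25 + 5 = 30.
Holidays: 2 September 1912 (Mon); 4 September 1912 (Wed); 16 September 1912 (Mon); 17 September 1912 (Tue).
All 4 holidays fall on weekdays, so subtract 4.
Business days: 30 − 4 = 26.

26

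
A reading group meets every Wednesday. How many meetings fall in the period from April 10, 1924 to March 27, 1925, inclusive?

50

April 10, 1924 is a Thursday.
That's 352 days from start to end, counting both.
352 = 7 × 50 + 2, so there are 50 full weeks plus 2 extra days.
Each full week contributes one Wednesday: 50 so far.
The 2 extra days are Thu, Fri — none qualify.
Total: 50 + 0 = 50.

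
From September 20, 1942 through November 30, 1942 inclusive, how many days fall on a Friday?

10

September 20, 1942 is a Sunday.
From September 20, 1942 to November 30, 1942 is 72 days inclusive.
72 = 7 × 10 + 2, so there are 10 full weeks plus 2 extra days.
Each full week contributes one Friday: 10 so far.
The 2 extra days are Sunday, Monday — none qualify.
Total: 10 + 0 = 10.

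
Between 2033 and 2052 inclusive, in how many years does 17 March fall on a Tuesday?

3

Day of week of March 17 in each year:
2033: Thu, 2034: Fri, 2035: Sat, 2036: Mon, 2037: Tue ✓, 2038: Wed, 2039: Thu, 2040: Sat, 2041: Sun, 2042: Mon, 2043: Tue ✓, 2044: Thu, 2045: Fri, 2046: Sat, 2047: Sun, 2048: Tue ✓, 2049: Wed, 2050: Thu, 2051: Fri, 2052: Sun
Tuesdays: 2037, 2043, 2048.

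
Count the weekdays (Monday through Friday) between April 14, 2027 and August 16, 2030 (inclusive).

873

April 14, 2027 is a Wednesday.
That's 1221 days from start to end, counting both.
1221 = 7 × 174 + 3, so there are 174 full weeks plus 3 extra days.
Each full week contributes 5 weekdays (Mon–Fri): 174 × 5 = 870.
The 3 extra days are Wednesday, Thursday, Friday — 3 of them qualify.
Total: 870 + 3 = 873.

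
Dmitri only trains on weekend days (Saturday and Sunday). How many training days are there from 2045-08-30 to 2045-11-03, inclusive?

18

2045-08-30 is a Wednesday.
That's 66 days from start to end, counting both.
66 = 7 × 9 + 3, so there are 9 full weeks plus 3 extra days.
Each full week contributes 2 weekend days (Sat, Sun): 9 × 2 = 18.
The 3 extra days are Wed, Thu, Fri — none qualify.
Total: 18 + 0 = 18.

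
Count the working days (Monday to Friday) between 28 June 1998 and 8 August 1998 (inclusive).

30

28 June 1998 is a Sunday.
That's 42 days from start to end, counting both.
42 = 7 × 6, so the span is exactly 6 full weeks.
Each full week contributes 5 weekdays (Mon–Fri): 6 × 5 = 30.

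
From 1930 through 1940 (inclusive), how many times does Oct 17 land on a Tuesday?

2

Day of week of October 17 in each year:
1930: Fri, 1931: Sat, 1932: Mon, 1933: Tue ✓, 1934: Wed, 1935: Thu, 1936: Sat, 1937: Sun, 1938: Mon, 1939: Tue ✓, 1940: Thu
Tuesdays: 1933, 1939.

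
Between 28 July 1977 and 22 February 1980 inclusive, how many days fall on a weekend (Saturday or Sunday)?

28 July 1977 is a Thursday.
From 28 July 1977 to 22 February 1980 is 940 days inclusive.
940 = 7 × 134 + 2, so there are 134 full weeks plus 2 extra days.
Each full week contributes 2 weekend days (Sat, Sun): 134 × 2 = 268.
The 2 extra days are Thu, Fri — none qualify.
Total: 268 + 0 = 268.

268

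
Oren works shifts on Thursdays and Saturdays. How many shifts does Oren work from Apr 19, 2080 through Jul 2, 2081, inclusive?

Apr 19, 2080 is a Friday.
That's 440 days from start to end, counting both.
440 = 7 × 62 + 6, so there are 62 full weeks plus 6 extra days.
Each full week contributes 2 days from the set (Thu, Sat): 62 × 2 = 124.
The 6 extra days are Fri, Sat, Sun, Mon, Tue, Wed — 1 of them qualifies.
Total: 124 + 1 = 125.

125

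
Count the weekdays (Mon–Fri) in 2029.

261

2029-01-01 is a Monday.
From 2029-01-01 to 2029-12-31 is 365 days inclusive.
365 = 7 × 52 + 1, so there are 52 full weeks plus 1 extra day.
Each full week contributes 5 weekdays (Mon–Fri): 52 × 5 = 260.
The 1 extra day is Monday — 1 of them qualifies.
Total: 260 + 1 = 261.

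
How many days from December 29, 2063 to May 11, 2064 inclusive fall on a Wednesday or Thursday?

December 29, 2063 is a Saturday.
The range spans 135 days (inclusive of both endpoints).
135 = 7 × 19 + 2, so there are 19 full weeks plus 2 extra days.
Each full week contributes 2 days from the set (Wed, Thu): 19 × 2 = 38.
The 2 extra days are Sat, Sun — none qualify.
Total: 38 + 0 = 38.

38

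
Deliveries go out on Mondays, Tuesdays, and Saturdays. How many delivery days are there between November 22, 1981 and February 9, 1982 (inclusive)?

November 22, 1981 is a Sunday.
That's 80 days from start to end, counting both.
80 = 7 × 11 + 3, so there are 11 full weeks plus 3 extra days.
Each full week contributes 3 days from the set (Mon, Tue, Sat): 11 × 3 = 33.
The 3 extra days are Sunday, Monday, Tuesday — 2 of them qualify.
Total: 33 + 2 = 35.

35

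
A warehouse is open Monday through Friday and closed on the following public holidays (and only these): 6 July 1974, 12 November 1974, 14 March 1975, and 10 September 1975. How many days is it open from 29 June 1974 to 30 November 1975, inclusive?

367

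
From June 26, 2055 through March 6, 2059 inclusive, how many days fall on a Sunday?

193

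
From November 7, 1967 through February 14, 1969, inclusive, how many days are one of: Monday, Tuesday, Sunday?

199

November 7, 1967 is a Tuesday.
The range spans 466 days (inclusive of both endpoints).
466 = 7 × 66 + 4, so there are 66 full weeks plus 4 extra days.
Each full week contributes 3 days from the set (Mon, Tue, Sun): 66 × 3 = 198.
The 4 extra days are Tuesday, Wednesday, Thursday, Friday — 1 of them qualifies.
Total: 198 + 1 = 199.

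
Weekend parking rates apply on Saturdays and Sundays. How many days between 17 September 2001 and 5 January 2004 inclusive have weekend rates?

17 September 2001 is a Monday.
That's 841 days from start to end, counting both.
841 = 7 × 120 + 1, so there are 120 full weeks plus 1 extra day.
Each full week contributes 2 weekend days (Sat, Sun): 120 × 2 = 240.
The 1 extra day is Monday — none qualify.
Total: 240 + 0 = 240.

240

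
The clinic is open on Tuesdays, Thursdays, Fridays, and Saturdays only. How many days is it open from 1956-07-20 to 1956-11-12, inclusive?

1956-07-20 is a Friday.
From 1956-07-20 to 1956-11-12 is 116 days inclusive.
116 = 7 × 16 + 4, so there are 16 full weeks plus 4 extra days.
Each full week contributes 4 days from the set (Tue, Thu, Fri, Sat): 16 × 4 = 64.
The 4 extra days are Friday, Saturday, Sunday, Monday — 2 of them qualify.
Total: 64 + 2 = 66.

66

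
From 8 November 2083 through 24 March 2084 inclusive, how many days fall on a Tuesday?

20

8 November 2083 is a Monday.
The range spans 138 days (inclusive of both endpoints).
138 = 7 × 19 + 5, so there are 19 full weeks plus 5 extra days.
Each full week contributes one Tuesday: 19 so far.
The 5 extra days are Mon, Tue, Wed, Thu, Fri — 1 of them qualifies.
Total: 19 + 1 = 20.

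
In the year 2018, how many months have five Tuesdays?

4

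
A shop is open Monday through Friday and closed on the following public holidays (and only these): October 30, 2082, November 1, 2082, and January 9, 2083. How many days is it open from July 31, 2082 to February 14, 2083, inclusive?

July 31, 2082 is a Friday.
The range spans 199 days (inclusive of both endpoints).
199 = 7 × 28 + 3, so there are 28 full weeks plus 3 extra days.
Each full week contributes 5 weekdays (Mon–Fri): 28 × 5 = 140.
The 3 extra days are Fri, Sat, Sun — 1 of them qualifies.
Total: 140 + 1 = 141.
Holidays: October 30, 2082 (Fri); November 1, 2082 (Sun); January 9, 2083 (Sat).
1 of the 3 holidays fall on weekdays; the rest are weekends and were already excluded.
Business days: 141 − 1 = 140.

140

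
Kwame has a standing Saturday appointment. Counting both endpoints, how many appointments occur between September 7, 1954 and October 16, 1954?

September 7, 1954 is a Tuesday.
That's 40 days from start to end, counting both.
40 = 7 × 5 + 5, so there are 5 full weeks plus 5 extra days.
Each full week contributes one Saturday: 5 so far.
The 5 extra days are Tue, Wed, Thu, Fri, Sat — 1 of them qualifies.
Total: 5 + 1 = 6.

6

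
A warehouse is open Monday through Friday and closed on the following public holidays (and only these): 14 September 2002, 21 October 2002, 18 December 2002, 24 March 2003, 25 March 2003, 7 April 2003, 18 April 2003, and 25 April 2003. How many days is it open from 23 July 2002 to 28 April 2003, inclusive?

193 business days

23 July 2002 is a Tuesday.
That's 280 days from start to end, counting both.
280 = 7 × 40, so the span is exactly 40 full weeks.
Each full week contributes 5 weekdays (Mon–Fri): 40 × 5 = 200.
Holidays: 14 September 2002 (Sat); 21 October 2002 (Mon); 18 December 2002 (Wed); 24 March 2003 (Mon); 25 March 2003 (Tue); 7 April 2003 (Mon); 18 April 2003 (Fri); 25 April 2003 (Fri).
7 of the 8 holidays fall on weekdays; the rest are weekends and were already excluded.
Business days: 200 − 7 = 193.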